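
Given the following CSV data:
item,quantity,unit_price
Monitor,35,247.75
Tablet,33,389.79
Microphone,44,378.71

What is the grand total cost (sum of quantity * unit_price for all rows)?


Computing row totals:
  Monitor: 35 * 247.75 = 8671.25
  Tablet: 33 * 389.79 = 12863.07
  Microphone: 44 * 378.71 = 16663.24
Grand total = 8671.25 + 12863.07 + 16663.24 = 38197.56

ANSWER: 38197.56


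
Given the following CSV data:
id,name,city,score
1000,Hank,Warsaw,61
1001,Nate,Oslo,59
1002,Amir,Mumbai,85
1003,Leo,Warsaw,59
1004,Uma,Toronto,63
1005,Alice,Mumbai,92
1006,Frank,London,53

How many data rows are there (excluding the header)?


Counting rows (excluding header):
Header: id,name,city,score
Data rows: 7

ANSWER: 7


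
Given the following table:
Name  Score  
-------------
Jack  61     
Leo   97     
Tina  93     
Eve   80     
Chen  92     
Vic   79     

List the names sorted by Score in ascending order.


Sorting by Score (ascending):
  Jack: 61
  Vic: 79
  Eve: 80
  Chen: 92
  Tina: 93
  Leo: 97


ANSWER: Jack, Vic, Eve, Chen, Tina, Leo


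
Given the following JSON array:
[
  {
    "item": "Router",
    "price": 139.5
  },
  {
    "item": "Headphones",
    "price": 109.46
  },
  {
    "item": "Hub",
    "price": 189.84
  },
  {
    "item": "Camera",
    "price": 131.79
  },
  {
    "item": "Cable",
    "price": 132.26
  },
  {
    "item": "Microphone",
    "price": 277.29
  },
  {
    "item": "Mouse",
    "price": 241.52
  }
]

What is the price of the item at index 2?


Array index 2 -> Hub
price = 189.84

ANSWER: 189.84


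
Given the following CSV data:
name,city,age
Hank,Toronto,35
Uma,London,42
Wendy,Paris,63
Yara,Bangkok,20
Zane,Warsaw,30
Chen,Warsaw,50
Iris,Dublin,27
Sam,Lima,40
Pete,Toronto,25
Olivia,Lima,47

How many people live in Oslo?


Scanning city column for 'Oslo':
Total matches: 0

ANSWER: 0


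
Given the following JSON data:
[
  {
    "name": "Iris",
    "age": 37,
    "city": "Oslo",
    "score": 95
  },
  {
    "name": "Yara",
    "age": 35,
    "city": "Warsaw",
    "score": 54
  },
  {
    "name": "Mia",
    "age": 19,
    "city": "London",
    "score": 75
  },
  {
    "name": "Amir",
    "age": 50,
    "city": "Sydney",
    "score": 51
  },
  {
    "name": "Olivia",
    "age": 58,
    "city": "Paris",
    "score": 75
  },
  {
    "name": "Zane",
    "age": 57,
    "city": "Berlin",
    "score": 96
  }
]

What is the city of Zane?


Looking up record where name = Zane
Record index: 5
Field 'city' = Berlin

ANSWER: Berlin


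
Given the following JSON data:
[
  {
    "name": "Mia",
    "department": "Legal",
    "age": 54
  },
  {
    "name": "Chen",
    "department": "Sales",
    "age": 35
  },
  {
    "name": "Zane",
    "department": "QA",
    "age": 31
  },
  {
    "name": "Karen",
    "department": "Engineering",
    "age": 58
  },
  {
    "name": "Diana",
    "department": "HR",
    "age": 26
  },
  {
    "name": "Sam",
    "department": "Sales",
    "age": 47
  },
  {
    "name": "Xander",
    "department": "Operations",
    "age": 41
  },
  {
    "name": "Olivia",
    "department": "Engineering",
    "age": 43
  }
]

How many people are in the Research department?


Scanning records for department = Research
  No matches found
Count: 0

ANSWER: 0


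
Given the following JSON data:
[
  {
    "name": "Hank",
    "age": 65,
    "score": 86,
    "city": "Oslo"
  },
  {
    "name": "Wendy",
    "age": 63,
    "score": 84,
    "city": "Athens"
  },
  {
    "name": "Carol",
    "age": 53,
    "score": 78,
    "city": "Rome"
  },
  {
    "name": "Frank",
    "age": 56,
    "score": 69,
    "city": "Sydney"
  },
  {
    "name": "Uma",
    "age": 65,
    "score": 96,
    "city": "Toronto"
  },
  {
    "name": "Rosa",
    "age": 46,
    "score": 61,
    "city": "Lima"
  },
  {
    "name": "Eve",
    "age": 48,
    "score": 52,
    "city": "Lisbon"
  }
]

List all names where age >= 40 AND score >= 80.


Checking both conditions:
  Hank (age=65, score=86) -> YES
  Wendy (age=63, score=84) -> YES
  Carol (age=53, score=78) -> no
  Frank (age=56, score=69) -> no
  Uma (age=65, score=96) -> YES
  Rosa (age=46, score=61) -> no
  Eve (age=48, score=52) -> no


ANSWER: Hank, Wendy, Uma


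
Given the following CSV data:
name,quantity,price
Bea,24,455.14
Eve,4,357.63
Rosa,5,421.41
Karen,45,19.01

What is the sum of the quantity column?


Values in 'quantity' column:
  Row 1: 24
  Row 2: 4
  Row 3: 5
  Row 4: 45
Sum = 24 + 4 + 5 + 45 = 78

ANSWER: 78


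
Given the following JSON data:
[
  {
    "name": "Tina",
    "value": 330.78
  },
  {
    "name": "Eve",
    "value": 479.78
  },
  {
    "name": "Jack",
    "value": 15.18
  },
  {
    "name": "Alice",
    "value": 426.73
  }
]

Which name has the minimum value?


Comparing values:
  Tina: 330.78
  Eve: 479.78
  Jack: 15.18
  Alice: 426.73
Minimum: Jack (15.18)

ANSWER: Jack


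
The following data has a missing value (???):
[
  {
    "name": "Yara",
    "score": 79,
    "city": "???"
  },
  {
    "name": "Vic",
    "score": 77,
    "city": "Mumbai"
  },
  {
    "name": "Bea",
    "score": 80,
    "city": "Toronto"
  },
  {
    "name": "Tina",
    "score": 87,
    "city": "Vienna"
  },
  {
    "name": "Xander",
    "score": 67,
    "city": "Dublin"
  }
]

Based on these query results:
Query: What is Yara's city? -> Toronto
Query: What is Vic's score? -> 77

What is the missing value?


The missing value is Yara's city
From query: Yara's city = Toronto

ANSWER: Toronto


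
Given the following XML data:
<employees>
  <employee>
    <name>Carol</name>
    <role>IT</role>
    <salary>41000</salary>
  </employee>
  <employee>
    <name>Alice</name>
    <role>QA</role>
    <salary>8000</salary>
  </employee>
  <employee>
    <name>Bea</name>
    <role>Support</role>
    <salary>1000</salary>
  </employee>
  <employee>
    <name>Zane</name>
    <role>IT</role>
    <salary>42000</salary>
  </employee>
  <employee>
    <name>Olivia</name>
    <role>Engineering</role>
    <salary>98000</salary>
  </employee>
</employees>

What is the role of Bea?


Searching for <employee> with <name>Bea</name>
Found at position 3
<role>Support</role>

ANSWER: Support


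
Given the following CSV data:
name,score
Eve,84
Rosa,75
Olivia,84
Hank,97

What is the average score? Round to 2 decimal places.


Scores: 84, 75, 84, 97
Sum = 340
Count = 4
Average = 340 / 4 = 85.00

ANSWER: 85.00


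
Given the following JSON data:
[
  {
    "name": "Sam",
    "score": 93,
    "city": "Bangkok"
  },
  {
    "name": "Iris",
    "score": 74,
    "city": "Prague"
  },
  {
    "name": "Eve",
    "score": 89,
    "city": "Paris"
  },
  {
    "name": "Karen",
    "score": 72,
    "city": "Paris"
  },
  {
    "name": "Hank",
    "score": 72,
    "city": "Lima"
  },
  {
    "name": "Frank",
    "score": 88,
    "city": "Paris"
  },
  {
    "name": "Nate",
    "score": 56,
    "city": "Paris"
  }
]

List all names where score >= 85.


Filtering records where score >= 85:
  Sam (score=93) -> YES
  Iris (score=74) -> no
  Eve (score=89) -> YES
  Karen (score=72) -> no
  Hank (score=72) -> no
  Frank (score=88) -> YES
  Nate (score=56) -> no


ANSWER: Sam, Eve, Frank


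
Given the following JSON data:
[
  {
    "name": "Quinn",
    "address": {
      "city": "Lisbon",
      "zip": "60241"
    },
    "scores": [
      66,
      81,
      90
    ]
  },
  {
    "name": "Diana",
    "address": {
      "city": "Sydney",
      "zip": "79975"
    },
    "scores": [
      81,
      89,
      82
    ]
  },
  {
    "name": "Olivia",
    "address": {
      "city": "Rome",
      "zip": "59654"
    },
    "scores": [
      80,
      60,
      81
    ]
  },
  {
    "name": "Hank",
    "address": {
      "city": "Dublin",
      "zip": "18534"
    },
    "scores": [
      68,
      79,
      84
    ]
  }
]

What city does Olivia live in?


Path: records[2].address.city
Value: Rome

ANSWER: Rome


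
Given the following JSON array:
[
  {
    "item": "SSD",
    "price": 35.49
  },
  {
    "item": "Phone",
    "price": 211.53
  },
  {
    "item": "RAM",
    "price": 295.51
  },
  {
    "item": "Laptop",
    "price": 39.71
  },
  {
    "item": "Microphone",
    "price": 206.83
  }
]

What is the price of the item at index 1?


Array index 1 -> Phone
price = 211.53

ANSWER: 211.53


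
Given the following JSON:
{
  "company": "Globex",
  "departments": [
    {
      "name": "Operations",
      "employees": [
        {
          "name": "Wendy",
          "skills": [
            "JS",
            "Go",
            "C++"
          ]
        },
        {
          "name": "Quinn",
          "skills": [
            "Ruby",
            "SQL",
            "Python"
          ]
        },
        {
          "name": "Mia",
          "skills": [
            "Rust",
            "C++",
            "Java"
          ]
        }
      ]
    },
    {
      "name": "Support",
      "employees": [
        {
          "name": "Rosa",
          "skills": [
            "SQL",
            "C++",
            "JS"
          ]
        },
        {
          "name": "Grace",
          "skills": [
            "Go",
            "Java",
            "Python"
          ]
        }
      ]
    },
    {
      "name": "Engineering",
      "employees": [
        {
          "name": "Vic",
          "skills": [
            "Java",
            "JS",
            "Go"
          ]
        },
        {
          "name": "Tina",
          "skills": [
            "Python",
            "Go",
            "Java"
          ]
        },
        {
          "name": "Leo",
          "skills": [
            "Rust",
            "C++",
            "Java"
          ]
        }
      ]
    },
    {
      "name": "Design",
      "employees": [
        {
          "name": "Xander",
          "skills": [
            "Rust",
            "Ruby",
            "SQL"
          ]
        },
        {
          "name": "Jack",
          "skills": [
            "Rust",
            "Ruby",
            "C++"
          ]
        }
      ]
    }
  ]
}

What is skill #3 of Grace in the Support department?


Path: departments[1].employees[1].skills[2]
Value: Python

ANSWER: Python


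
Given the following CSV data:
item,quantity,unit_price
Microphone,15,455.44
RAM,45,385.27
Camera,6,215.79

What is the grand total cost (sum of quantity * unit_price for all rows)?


Computing row totals:
  Microphone: 15 * 455.44 = 6831.6
  RAM: 45 * 385.27 = 17337.15
  Camera: 6 * 215.79 = 1294.74
Grand total = 6831.6 + 17337.15 + 1294.74 = 25463.49

ANSWER: 25463.49


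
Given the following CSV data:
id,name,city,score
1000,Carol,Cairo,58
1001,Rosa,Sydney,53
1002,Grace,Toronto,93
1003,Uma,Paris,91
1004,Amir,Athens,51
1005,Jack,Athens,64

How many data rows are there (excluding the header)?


Counting rows (excluding header):
Header: id,name,city,score
Data rows: 6

ANSWER: 6


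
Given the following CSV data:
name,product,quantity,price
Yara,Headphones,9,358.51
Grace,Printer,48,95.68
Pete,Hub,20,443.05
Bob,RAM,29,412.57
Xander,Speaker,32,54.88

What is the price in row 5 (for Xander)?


Row 5: Xander
Column 'price' = 54.88

ANSWER: 54.88


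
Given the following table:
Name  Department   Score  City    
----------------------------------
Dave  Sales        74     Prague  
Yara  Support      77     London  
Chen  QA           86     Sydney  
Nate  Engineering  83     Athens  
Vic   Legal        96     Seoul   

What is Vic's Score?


Row 5: Vic
Score = 96

ANSWER: 96


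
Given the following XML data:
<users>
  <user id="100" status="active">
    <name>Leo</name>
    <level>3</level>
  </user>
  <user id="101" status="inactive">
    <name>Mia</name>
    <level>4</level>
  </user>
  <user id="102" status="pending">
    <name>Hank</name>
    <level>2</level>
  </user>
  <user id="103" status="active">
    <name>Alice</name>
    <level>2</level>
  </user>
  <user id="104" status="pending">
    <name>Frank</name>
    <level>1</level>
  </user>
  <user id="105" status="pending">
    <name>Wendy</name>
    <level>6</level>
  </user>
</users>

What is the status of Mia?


Finding user with name = Mia
user id="101" status="inactive"

ANSWER: inactive


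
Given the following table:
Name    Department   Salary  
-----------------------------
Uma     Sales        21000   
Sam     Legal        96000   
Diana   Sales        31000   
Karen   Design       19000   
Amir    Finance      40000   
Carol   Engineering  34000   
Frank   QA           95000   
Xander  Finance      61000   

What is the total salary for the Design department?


Design department members:
  Karen: 19000
Total = 19000 = 19000

ANSWER: 19000


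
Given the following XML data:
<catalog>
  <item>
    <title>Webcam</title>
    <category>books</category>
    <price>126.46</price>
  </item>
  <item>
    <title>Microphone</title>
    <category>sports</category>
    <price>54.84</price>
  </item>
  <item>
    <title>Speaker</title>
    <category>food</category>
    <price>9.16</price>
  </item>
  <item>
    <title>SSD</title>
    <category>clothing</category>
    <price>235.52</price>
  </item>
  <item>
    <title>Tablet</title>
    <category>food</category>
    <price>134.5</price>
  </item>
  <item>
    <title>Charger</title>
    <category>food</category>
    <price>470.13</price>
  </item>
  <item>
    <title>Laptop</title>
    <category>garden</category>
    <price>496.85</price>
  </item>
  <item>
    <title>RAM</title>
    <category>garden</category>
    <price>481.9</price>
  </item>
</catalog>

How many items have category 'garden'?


Scanning <item> elements for <category>garden</category>:
  Item 7: Laptop -> MATCH
  Item 8: RAM -> MATCH
Count: 2

ANSWER: 2


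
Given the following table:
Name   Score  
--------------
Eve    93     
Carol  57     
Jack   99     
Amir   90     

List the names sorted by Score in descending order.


Sorting by Score (descending):
  Jack: 99
  Eve: 93
  Amir: 90
  Carol: 57


ANSWER: Jack, Eve, Amir, Carol


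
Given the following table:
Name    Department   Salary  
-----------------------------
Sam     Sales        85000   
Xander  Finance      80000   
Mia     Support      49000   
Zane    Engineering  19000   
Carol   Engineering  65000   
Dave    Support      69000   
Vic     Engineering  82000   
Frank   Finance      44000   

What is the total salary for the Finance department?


Finance department members:
  Xander: 80000
  Frank: 44000
Total = 80000 + 44000 = 124000

ANSWER: 124000


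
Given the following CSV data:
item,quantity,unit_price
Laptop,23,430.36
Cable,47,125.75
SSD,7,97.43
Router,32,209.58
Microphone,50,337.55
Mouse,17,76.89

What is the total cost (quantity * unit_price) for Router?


Row: Router
quantity = 32
unit_price = 209.58
total = 32 * 209.58 = 6706.56

ANSWER: 6706.56


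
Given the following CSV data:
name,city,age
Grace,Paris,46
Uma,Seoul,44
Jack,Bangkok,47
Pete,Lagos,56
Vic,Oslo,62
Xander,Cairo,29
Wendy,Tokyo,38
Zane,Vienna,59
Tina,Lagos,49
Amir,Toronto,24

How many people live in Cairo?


Scanning city column for 'Cairo':
  Row 6: Xander -> MATCH
Total matches: 1

ANSWER: 1


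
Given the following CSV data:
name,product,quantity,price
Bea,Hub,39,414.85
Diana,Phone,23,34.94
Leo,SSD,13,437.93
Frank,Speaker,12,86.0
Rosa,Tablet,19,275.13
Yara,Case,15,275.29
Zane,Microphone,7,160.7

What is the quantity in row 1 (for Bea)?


Row 1: Bea
Column 'quantity' = 39

ANSWER: 39


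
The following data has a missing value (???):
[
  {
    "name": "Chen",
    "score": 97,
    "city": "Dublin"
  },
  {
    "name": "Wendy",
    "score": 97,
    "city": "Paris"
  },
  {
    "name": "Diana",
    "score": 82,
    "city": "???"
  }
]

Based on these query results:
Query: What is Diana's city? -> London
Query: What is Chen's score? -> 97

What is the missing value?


The missing value is Diana's city
From query: Diana's city = London

ANSWER: London


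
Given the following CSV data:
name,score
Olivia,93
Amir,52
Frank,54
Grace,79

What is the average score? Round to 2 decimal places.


Scores: 93, 52, 54, 79
Sum = 278
Count = 4
Average = 278 / 4 = 69.50

ANSWER: 69.50


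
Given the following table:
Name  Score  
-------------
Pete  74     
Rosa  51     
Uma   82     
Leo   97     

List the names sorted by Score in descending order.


Sorting by Score (descending):
  Leo: 97
  Uma: 82
  Pete: 74
  Rosa: 51


ANSWER: Leo, Uma, Pete, Rosa


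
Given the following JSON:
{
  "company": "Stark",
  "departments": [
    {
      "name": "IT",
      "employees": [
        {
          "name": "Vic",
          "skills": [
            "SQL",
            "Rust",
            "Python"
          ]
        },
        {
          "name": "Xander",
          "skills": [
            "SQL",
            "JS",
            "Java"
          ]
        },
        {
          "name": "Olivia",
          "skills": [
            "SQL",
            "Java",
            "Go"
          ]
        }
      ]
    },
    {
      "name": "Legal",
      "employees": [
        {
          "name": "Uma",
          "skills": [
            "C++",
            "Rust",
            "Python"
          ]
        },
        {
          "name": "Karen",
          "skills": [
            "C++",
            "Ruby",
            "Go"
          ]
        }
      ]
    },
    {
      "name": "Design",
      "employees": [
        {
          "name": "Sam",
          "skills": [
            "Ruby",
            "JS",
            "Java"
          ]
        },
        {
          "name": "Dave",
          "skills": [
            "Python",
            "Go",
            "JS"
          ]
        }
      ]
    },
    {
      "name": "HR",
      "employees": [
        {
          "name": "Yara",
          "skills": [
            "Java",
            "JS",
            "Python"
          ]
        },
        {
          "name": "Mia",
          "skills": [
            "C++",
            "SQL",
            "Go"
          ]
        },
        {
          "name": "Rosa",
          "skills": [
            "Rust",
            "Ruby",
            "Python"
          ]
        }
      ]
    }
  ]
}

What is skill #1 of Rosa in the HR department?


Path: departments[3].employees[2].skills[0]
Value: Rust

ANSWER: Rust


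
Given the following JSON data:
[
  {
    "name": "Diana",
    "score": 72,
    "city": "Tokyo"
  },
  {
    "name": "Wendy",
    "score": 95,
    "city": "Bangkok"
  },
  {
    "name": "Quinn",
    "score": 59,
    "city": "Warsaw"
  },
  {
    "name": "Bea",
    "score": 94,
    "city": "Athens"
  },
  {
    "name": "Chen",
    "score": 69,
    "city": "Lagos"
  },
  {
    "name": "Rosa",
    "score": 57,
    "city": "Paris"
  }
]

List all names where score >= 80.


Filtering records where score >= 80:
  Diana (score=72) -> no
  Wendy (score=95) -> YES
  Quinn (score=59) -> no
  Bea (score=94) -> YES
  Chen (score=69) -> no
  Rosa (score=57) -> no


ANSWER: Wendy, Bea


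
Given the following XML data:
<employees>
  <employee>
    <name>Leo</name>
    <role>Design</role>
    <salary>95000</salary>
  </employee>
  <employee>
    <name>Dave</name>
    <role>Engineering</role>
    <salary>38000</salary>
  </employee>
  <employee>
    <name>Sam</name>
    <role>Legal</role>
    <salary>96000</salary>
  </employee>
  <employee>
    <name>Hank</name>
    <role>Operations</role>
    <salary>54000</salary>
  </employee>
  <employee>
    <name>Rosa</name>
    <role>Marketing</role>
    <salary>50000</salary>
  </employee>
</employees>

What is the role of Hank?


Searching for <employee> with <name>Hank</name>
Found at position 4
<role>Operations</role>

ANSWER: Operations


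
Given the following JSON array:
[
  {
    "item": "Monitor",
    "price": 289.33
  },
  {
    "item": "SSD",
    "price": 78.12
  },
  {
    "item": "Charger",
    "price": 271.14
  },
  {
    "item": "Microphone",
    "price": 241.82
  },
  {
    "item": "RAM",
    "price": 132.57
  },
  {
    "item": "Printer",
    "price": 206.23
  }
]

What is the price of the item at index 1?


Array index 1 -> SSD
price = 78.12

ANSWER: 78.12


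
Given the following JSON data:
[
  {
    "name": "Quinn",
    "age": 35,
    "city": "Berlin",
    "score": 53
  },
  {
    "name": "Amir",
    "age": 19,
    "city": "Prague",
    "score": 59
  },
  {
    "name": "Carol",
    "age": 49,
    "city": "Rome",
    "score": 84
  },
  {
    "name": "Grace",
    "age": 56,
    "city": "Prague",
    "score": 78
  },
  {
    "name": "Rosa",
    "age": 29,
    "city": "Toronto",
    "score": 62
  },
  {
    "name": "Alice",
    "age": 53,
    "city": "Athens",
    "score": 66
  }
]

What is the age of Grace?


Looking up record where name = Grace
Record index: 3
Field 'age' = 56

ANSWER: 56


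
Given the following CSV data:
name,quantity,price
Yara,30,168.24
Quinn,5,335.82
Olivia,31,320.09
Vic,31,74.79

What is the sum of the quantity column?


Values in 'quantity' column:
  Row 1: 30
  Row 2: 5
  Row 3: 31
  Row 4: 31
Sum = 30 + 5 + 31 + 31 = 97

ANSWER: 97


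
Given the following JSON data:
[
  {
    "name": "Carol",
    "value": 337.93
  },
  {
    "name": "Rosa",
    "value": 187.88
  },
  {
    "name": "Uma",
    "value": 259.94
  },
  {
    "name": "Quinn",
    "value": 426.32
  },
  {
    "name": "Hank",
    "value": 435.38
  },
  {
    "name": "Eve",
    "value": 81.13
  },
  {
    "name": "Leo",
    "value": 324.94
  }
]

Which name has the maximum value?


Comparing values:
  Carol: 337.93
  Rosa: 187.88
  Uma: 259.94
  Quinn: 426.32
  Hank: 435.38
  Eve: 81.13
  Leo: 324.94
Maximum: Hank (435.38)

ANSWER: Hank


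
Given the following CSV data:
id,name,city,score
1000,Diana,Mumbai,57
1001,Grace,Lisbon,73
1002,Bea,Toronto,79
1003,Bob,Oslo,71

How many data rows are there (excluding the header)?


Counting rows (excluding header):
Header: id,name,city,score
Data rows: 4

ANSWER: 4


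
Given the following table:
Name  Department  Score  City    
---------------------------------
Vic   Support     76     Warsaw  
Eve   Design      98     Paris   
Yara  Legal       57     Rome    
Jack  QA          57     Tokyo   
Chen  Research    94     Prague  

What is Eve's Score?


Row 2: Eve
Score = 98

ANSWER: 98


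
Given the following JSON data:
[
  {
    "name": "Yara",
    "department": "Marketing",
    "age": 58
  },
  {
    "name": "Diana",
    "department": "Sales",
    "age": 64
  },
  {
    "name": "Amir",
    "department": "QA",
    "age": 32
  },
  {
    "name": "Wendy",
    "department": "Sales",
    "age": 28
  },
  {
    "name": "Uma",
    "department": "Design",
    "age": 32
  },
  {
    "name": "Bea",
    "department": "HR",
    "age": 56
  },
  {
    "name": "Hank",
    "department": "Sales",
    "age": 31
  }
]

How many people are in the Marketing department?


Scanning records for department = Marketing
  Record 0: Yara
Count: 1

ANSWER: 1


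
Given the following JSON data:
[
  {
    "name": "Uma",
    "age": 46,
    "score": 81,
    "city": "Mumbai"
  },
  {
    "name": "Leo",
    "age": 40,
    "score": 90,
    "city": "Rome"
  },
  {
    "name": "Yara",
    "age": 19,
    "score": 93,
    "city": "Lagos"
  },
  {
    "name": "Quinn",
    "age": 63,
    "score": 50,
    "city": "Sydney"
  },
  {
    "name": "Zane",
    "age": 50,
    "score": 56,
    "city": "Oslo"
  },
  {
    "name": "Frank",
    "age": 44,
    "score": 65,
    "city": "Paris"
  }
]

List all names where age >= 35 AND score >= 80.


Checking both conditions:
  Uma (age=46, score=81) -> YES
  Leo (age=40, score=90) -> YES
  Yara (age=19, score=93) -> no
  Quinn (age=63, score=50) -> no
  Zane (age=50, score=56) -> no
  Frank (age=44, score=65) -> no


ANSWER: Uma, Leo


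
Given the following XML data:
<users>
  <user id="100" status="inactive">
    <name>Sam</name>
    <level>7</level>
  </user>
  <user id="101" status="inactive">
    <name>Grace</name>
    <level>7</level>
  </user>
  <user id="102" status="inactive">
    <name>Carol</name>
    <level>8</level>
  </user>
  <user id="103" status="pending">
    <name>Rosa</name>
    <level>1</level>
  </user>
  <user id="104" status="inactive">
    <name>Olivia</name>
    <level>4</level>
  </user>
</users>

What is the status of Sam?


Finding user with name = Sam
user id="100" status="inactive"

ANSWER: inactive


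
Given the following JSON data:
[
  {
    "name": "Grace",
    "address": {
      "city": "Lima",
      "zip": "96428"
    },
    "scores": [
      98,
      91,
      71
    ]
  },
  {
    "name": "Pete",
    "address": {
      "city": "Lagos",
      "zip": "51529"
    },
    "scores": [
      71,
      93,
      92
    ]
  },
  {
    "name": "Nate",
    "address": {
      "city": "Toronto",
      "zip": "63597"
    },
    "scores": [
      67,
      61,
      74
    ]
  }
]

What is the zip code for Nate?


Path: records[2].address.zip
Value: 63597

ANSWER: 63597


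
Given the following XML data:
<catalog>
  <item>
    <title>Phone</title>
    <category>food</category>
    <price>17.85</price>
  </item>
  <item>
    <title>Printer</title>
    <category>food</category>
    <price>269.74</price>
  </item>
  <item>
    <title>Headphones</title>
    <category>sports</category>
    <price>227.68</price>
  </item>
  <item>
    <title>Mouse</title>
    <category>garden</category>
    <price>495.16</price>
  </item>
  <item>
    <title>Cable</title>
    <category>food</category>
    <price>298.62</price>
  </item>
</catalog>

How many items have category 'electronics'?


Scanning <item> elements for <category>electronics</category>:
Count: 0

ANSWER: 0


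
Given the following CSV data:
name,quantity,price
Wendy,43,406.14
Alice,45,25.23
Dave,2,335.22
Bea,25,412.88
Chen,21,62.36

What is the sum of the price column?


Values in 'price' column:
  Row 1: 406.14
  Row 2: 25.23
  Row 3: 335.22
  Row 4: 412.88
  Row 5: 62.36
Sum = 406.14 + 25.23 + 335.22 + 412.88 + 62.36 = 1241.83

ANSWER: 1241.83


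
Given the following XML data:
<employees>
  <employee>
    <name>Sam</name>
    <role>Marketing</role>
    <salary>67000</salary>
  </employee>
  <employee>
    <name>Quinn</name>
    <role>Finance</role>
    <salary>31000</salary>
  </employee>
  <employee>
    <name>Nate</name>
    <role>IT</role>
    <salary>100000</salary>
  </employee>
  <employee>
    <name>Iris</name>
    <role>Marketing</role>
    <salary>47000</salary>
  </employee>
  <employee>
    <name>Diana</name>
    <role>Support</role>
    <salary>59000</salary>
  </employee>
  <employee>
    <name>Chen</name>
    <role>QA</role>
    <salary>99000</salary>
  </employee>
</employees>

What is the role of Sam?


Searching for <employee> with <name>Sam</name>
Found at position 1
<role>Marketing</role>

ANSWER: Marketing


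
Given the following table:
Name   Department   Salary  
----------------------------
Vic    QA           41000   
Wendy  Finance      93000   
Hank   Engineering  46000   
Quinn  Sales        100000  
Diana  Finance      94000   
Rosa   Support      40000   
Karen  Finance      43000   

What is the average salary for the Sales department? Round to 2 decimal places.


Sales department members:
  Quinn: 100000
Sum = 100000
Count = 1
Average = 100000 / 1 = 100000.00

ANSWER: 100000.00


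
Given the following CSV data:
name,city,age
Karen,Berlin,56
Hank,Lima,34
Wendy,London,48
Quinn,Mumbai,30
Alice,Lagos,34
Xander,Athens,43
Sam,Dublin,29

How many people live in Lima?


Scanning city column for 'Lima':
  Row 2: Hank -> MATCH
Total matches: 1

ANSWER: 1


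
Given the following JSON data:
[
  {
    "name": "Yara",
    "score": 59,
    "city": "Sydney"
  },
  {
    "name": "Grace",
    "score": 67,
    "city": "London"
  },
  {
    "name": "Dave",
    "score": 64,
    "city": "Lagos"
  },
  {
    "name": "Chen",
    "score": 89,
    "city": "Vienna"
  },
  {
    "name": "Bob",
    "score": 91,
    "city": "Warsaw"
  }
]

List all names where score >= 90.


Filtering records where score >= 90:
  Yara (score=59) -> no
  Grace (score=67) -> no
  Dave (score=64) -> no
  Chen (score=89) -> no
  Bob (score=91) -> YES


ANSWER: Bob


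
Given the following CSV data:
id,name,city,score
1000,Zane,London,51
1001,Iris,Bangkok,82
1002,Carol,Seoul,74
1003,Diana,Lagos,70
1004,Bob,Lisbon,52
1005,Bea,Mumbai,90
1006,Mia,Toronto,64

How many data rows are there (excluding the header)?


Counting rows (excluding header):
Header: id,name,city,score
Data rows: 7

ANSWER: 7


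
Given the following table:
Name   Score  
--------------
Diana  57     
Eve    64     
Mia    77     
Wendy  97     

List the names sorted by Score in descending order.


Sorting by Score (descending):
  Wendy: 97
  Mia: 77
  Eve: 64
  Diana: 57


ANSWER: Wendy, Mia, Eve, Diana


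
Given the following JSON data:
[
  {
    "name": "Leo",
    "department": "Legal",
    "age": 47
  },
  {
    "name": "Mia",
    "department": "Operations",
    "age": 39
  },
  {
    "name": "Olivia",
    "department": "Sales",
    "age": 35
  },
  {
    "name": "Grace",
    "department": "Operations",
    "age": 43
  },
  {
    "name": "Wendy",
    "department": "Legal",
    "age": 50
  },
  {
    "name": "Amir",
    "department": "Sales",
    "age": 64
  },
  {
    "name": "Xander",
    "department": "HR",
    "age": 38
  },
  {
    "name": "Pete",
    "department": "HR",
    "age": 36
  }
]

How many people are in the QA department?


Scanning records for department = QA
  No matches found
Count: 0

ANSWER: 0


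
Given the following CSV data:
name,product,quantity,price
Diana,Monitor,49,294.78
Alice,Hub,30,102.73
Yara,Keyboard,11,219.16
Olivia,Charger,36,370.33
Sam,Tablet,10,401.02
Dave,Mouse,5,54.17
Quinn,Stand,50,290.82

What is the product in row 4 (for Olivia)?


Row 4: Olivia
Column 'product' = Charger

ANSWER: Charger


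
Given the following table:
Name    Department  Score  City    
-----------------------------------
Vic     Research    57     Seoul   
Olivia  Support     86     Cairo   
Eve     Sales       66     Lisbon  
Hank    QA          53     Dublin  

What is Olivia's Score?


Row 2: Olivia
Score = 86

ANSWER: 86


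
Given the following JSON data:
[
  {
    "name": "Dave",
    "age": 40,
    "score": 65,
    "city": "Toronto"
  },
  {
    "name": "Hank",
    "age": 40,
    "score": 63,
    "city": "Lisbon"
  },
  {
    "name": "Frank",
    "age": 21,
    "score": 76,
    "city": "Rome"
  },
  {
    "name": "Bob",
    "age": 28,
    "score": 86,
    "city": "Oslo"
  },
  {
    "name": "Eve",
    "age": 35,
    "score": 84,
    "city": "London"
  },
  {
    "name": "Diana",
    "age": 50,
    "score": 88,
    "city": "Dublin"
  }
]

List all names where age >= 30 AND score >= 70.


Checking both conditions:
  Dave (age=40, score=65) -> no
  Hank (age=40, score=63) -> no
  Frank (age=21, score=76) -> no
  Bob (age=28, score=86) -> no
  Eve (age=35, score=84) -> YES
  Diana (age=50, score=88) -> YES


ANSWER: Eve, Diana


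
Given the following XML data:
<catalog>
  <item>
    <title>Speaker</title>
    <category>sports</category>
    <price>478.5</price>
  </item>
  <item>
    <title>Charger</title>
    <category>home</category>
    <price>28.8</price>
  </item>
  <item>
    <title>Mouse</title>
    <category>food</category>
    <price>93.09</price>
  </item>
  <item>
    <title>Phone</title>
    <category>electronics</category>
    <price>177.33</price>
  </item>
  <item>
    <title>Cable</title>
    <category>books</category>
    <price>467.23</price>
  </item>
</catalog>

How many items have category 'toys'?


Scanning <item> elements for <category>toys</category>:
Count: 0

ANSWER: 0


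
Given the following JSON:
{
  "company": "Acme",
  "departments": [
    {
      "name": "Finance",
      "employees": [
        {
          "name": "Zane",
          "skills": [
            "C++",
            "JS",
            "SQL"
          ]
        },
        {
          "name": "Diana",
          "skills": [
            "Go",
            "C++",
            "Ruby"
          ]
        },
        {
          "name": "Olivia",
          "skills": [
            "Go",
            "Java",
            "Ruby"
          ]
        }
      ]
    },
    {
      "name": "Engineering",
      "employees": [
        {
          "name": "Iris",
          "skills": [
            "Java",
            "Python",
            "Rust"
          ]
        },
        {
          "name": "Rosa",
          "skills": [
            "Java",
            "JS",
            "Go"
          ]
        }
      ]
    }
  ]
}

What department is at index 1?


Path: departments[1].name
Value: Engineering

ANSWER: Engineering


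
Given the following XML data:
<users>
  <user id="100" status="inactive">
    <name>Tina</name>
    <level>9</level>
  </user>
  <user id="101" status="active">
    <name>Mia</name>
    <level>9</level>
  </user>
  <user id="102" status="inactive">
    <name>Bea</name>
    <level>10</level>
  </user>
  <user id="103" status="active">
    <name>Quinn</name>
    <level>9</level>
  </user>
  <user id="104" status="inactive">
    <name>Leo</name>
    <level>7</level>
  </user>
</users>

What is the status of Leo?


Finding user with name = Leo
user id="104" status="inactive"

ANSWER: inactive


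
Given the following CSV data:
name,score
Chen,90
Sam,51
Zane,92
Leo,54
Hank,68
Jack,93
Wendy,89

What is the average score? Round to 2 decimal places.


Scores: 90, 51, 92, 54, 68, 93, 89
Sum = 537
Count = 7
Average = 537 / 7 = 76.71

ANSWER: 76.71


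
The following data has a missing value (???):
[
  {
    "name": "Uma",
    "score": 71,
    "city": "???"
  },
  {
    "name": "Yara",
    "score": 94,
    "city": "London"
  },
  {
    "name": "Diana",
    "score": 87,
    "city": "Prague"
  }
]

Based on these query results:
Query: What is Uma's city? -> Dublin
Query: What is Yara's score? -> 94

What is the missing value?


The missing value is Uma's city
From query: Uma's city = Dublin

ANSWER: Dublin


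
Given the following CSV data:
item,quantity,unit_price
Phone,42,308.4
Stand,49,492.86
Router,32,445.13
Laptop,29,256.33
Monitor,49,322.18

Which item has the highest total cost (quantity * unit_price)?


Computing row totals:
  Phone: 12952.8
  Stand: 24150.14
  Router: 14244.16
  Laptop: 7433.57
  Monitor: 15786.82
Maximum: Stand (24150.14)

ANSWER: Stand


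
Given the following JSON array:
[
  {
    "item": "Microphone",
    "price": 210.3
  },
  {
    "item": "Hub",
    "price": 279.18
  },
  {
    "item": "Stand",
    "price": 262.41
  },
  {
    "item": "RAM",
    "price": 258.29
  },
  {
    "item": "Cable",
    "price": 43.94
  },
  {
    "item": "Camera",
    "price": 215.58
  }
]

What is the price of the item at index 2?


Array index 2 -> Stand
price = 262.41

ANSWER: 262.41


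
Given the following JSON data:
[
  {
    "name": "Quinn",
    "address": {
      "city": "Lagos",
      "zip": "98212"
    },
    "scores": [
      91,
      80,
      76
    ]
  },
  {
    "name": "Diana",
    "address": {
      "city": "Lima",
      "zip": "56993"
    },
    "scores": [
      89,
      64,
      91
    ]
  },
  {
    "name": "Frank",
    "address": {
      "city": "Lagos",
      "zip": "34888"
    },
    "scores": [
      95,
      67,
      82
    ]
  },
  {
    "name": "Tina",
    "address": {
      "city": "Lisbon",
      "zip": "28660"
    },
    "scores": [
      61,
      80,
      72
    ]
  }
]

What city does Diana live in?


Path: records[1].address.city
Value: Lima

ANSWER: Lima


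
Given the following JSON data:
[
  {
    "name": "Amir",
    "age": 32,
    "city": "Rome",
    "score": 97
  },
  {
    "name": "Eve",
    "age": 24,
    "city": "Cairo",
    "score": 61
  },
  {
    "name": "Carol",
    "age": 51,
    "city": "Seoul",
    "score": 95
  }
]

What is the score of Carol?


Looking up record where name = Carol
Record index: 2
Field 'score' = 95

ANSWER: 95


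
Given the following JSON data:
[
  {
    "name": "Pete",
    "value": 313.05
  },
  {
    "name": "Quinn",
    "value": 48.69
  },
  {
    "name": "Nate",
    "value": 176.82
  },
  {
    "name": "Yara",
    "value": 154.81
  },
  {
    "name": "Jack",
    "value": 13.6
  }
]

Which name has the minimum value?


Comparing values:
  Pete: 313.05
  Quinn: 48.69
  Nate: 176.82
  Yara: 154.81
  Jack: 13.6
Minimum: Jack (13.6)

ANSWER: Jack


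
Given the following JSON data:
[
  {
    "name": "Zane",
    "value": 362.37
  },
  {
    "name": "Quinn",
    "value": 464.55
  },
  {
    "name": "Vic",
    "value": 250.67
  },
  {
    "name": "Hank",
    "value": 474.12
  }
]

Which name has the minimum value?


Comparing values:
  Zane: 362.37
  Quinn: 464.55
  Vic: 250.67
  Hank: 474.12
Minimum: Vic (250.67)

ANSWER: Vic


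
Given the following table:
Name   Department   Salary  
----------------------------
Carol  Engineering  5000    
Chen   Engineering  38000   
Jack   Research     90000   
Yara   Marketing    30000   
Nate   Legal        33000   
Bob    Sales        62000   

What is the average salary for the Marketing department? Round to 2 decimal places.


Marketing department members:
  Yara: 30000
Sum = 30000
Count = 1
Average = 30000 / 1 = 30000.00

ANSWER: 30000.00


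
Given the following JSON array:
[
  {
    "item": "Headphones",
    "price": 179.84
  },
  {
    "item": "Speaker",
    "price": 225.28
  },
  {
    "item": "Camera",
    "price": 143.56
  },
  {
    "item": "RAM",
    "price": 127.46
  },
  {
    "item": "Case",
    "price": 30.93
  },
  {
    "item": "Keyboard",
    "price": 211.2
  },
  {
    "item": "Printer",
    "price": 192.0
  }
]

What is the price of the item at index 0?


Array index 0 -> Headphones
price = 179.84

ANSWER: 179.84


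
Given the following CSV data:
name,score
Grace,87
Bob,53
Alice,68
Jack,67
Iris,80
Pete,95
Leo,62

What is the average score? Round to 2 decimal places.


Scores: 87, 53, 68, 67, 80, 95, 62
Sum = 512
Count = 7
Average = 512 / 7 = 73.14

ANSWER: 73.14


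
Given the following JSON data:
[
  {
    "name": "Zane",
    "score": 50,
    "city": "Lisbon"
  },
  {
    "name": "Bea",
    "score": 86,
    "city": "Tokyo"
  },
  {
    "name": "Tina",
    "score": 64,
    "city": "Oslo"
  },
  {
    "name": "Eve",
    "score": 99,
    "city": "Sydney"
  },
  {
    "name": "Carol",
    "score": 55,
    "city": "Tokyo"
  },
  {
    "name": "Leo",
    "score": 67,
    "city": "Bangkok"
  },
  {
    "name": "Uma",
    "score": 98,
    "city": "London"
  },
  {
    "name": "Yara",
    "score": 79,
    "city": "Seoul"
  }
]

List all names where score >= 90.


Filtering records where score >= 90:
  Zane (score=50) -> no
  Bea (score=86) -> no
  Tina (score=64) -> no
  Eve (score=99) -> YES
  Carol (score=55) -> no
  Leo (score=67) -> no
  Uma (score=98) -> YES
  Yara (score=79) -> no


ANSWER: Eve, Uma


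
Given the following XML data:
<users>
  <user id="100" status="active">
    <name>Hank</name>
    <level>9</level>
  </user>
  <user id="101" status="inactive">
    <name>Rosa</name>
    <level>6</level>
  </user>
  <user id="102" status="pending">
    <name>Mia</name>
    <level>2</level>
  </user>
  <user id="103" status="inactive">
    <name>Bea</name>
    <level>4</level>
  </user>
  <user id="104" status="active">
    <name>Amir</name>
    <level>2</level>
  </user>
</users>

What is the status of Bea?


Finding user with name = Bea
user id="103" status="inactive"

ANSWER: inactive


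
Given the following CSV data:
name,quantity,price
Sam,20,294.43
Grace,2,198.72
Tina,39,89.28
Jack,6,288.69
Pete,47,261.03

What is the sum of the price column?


Values in 'price' column:
  Row 1: 294.43
  Row 2: 198.72
  Row 3: 89.28
  Row 4: 288.69
  Row 5: 261.03
Sum = 294.43 + 198.72 + 89.28 + 288.69 + 261.03 = 1132.15

ANSWER: 1132.15


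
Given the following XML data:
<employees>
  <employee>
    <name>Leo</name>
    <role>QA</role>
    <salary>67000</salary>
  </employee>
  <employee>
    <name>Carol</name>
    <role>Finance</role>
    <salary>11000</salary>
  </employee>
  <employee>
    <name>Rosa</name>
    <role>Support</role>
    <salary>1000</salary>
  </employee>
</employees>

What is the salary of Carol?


Searching for <employee> with <name>Carol</name>
Found at position 2
<salary>11000</salary>

ANSWER: 11000


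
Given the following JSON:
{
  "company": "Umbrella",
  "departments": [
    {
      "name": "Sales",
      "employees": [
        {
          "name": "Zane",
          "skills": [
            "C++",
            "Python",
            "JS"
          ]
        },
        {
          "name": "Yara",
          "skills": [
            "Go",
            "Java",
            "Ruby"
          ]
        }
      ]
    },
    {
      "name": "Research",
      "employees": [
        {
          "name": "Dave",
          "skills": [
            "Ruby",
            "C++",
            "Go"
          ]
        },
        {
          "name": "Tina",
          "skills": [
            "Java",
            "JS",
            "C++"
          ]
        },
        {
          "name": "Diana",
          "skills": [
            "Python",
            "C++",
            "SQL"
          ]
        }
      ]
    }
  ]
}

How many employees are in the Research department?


Path: departments[1].employees
Count: 3

ANSWER: 3
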